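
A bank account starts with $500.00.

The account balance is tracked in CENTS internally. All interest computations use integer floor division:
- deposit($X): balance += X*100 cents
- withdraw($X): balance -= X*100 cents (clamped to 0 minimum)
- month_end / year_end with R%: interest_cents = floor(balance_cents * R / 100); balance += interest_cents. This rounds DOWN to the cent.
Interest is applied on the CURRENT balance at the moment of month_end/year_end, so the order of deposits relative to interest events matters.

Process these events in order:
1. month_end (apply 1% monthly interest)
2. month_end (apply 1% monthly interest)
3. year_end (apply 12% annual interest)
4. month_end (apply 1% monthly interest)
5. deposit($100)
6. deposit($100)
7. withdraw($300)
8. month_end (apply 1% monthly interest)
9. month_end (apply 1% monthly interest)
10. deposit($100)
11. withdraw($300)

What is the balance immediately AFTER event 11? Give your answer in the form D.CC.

Answer: 286.53

Derivation:
After 1 (month_end (apply 1% monthly interest)): balance=$505.00 total_interest=$5.00
After 2 (month_end (apply 1% monthly interest)): balance=$510.05 total_interest=$10.05
After 3 (year_end (apply 12% annual interest)): balance=$571.25 total_interest=$71.25
After 4 (month_end (apply 1% monthly interest)): balance=$576.96 total_interest=$76.96
After 5 (deposit($100)): balance=$676.96 total_interest=$76.96
After 6 (deposit($100)): balance=$776.96 total_interest=$76.96
After 7 (withdraw($300)): balance=$476.96 total_interest=$76.96
After 8 (month_end (apply 1% monthly interest)): balance=$481.72 total_interest=$81.72
After 9 (month_end (apply 1% monthly interest)): balance=$486.53 total_interest=$86.53
After 10 (deposit($100)): balance=$586.53 total_interest=$86.53
After 11 (withdraw($300)): balance=$286.53 total_interest=$86.53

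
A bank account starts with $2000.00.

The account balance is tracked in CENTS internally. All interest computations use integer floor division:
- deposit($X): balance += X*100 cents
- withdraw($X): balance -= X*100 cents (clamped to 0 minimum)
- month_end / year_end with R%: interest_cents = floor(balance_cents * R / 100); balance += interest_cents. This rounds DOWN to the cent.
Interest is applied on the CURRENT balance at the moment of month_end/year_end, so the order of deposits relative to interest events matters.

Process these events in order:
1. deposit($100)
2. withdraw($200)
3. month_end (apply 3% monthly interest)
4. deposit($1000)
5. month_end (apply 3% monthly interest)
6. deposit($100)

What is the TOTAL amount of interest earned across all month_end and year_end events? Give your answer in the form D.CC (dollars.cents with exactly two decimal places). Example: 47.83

After 1 (deposit($100)): balance=$2100.00 total_interest=$0.00
After 2 (withdraw($200)): balance=$1900.00 total_interest=$0.00
After 3 (month_end (apply 3% monthly interest)): balance=$1957.00 total_interest=$57.00
After 4 (deposit($1000)): balance=$2957.00 total_interest=$57.00
After 5 (month_end (apply 3% monthly interest)): balance=$3045.71 total_interest=$145.71
After 6 (deposit($100)): balance=$3145.71 total_interest=$145.71

Answer: 145.71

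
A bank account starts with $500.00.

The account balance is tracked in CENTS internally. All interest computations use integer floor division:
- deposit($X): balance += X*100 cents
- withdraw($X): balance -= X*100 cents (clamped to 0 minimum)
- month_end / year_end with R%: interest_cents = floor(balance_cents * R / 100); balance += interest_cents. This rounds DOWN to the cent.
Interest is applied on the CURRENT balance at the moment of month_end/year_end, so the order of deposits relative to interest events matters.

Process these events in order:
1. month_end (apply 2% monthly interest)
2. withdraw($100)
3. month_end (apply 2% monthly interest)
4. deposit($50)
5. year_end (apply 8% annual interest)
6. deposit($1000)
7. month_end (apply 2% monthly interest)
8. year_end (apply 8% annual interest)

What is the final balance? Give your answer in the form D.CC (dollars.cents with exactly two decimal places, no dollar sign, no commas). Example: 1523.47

Answer: 1658.62

Derivation:
After 1 (month_end (apply 2% monthly interest)): balance=$510.00 total_interest=$10.00
After 2 (withdraw($100)): balance=$410.00 total_interest=$10.00
After 3 (month_end (apply 2% monthly interest)): balance=$418.20 total_interest=$18.20
After 4 (deposit($50)): balance=$468.20 total_interest=$18.20
After 5 (year_end (apply 8% annual interest)): balance=$505.65 total_interest=$55.65
After 6 (deposit($1000)): balance=$1505.65 total_interest=$55.65
After 7 (month_end (apply 2% monthly interest)): balance=$1535.76 total_interest=$85.76
After 8 (year_end (apply 8% annual interest)): balance=$1658.62 total_interest=$208.62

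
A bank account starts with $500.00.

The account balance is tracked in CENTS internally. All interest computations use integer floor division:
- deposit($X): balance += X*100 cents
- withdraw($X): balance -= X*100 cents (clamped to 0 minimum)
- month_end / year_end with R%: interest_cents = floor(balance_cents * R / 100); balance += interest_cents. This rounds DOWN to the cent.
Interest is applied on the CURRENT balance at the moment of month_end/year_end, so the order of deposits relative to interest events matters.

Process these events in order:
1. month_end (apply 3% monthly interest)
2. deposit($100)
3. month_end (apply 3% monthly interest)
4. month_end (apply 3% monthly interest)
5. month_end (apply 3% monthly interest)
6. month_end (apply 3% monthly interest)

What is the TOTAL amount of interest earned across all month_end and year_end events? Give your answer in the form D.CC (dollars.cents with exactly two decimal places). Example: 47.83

After 1 (month_end (apply 3% monthly interest)): balance=$515.00 total_interest=$15.00
After 2 (deposit($100)): balance=$615.00 total_interest=$15.00
After 3 (month_end (apply 3% monthly interest)): balance=$633.45 total_interest=$33.45
After 4 (month_end (apply 3% monthly interest)): balance=$652.45 total_interest=$52.45
After 5 (month_end (apply 3% monthly interest)): balance=$672.02 total_interest=$72.02
After 6 (month_end (apply 3% monthly interest)): balance=$692.18 total_interest=$92.18

Answer: 92.18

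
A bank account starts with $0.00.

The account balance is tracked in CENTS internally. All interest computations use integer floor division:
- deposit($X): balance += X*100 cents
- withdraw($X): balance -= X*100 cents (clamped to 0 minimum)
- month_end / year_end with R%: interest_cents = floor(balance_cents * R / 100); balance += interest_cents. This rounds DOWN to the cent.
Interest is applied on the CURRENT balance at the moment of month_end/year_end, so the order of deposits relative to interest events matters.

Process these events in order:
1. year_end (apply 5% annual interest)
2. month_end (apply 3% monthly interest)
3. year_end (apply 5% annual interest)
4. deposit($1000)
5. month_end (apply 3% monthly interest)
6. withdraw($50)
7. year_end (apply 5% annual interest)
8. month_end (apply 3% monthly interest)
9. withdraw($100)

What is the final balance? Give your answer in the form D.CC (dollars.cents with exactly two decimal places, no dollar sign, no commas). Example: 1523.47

After 1 (year_end (apply 5% annual interest)): balance=$0.00 total_interest=$0.00
After 2 (month_end (apply 3% monthly interest)): balance=$0.00 total_interest=$0.00
After 3 (year_end (apply 5% annual interest)): balance=$0.00 total_interest=$0.00
After 4 (deposit($1000)): balance=$1000.00 total_interest=$0.00
After 5 (month_end (apply 3% monthly interest)): balance=$1030.00 total_interest=$30.00
After 6 (withdraw($50)): balance=$980.00 total_interest=$30.00
After 7 (year_end (apply 5% annual interest)): balance=$1029.00 total_interest=$79.00
After 8 (month_end (apply 3% monthly interest)): balance=$1059.87 total_interest=$109.87
After 9 (withdraw($100)): balance=$959.87 total_interest=$109.87

Answer: 959.87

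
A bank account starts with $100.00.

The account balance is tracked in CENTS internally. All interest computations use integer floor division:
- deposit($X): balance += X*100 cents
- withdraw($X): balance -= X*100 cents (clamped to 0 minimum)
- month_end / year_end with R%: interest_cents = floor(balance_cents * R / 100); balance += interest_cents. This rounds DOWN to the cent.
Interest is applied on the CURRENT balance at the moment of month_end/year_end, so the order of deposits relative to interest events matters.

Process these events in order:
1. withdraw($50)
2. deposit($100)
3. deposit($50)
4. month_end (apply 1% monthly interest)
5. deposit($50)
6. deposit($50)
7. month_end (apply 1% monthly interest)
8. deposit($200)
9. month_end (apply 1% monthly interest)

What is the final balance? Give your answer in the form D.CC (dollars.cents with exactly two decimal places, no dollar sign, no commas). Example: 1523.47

After 1 (withdraw($50)): balance=$50.00 total_interest=$0.00
After 2 (deposit($100)): balance=$150.00 total_interest=$0.00
After 3 (deposit($50)): balance=$200.00 total_interest=$0.00
After 4 (month_end (apply 1% monthly interest)): balance=$202.00 total_interest=$2.00
After 5 (deposit($50)): balance=$252.00 total_interest=$2.00
After 6 (deposit($50)): balance=$302.00 total_interest=$2.00
After 7 (month_end (apply 1% monthly interest)): balance=$305.02 total_interest=$5.02
After 8 (deposit($200)): balance=$505.02 total_interest=$5.02
After 9 (month_end (apply 1% monthly interest)): balance=$510.07 total_interest=$10.07

Answer: 510.07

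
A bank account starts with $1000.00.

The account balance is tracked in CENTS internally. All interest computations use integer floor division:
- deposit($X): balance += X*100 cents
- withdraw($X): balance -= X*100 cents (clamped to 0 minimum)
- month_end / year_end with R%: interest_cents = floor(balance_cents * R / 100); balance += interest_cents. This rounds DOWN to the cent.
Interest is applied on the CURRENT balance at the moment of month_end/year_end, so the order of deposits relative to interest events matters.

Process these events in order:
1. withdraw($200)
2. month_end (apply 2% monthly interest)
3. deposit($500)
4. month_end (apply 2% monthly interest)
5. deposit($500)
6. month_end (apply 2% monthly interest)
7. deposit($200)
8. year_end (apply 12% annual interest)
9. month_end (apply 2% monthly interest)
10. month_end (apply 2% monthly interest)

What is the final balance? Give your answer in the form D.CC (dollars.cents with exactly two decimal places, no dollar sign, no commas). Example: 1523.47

Answer: 2422.72

Derivation:
After 1 (withdraw($200)): balance=$800.00 total_interest=$0.00
After 2 (month_end (apply 2% monthly interest)): balance=$816.00 total_interest=$16.00
After 3 (deposit($500)): balance=$1316.00 total_interest=$16.00
After 4 (month_end (apply 2% monthly interest)): balance=$1342.32 total_interest=$42.32
After 5 (deposit($500)): balance=$1842.32 total_interest=$42.32
After 6 (month_end (apply 2% monthly interest)): balance=$1879.16 total_interest=$79.16
After 7 (deposit($200)): balance=$2079.16 total_interest=$79.16
After 8 (year_end (apply 12% annual interest)): balance=$2328.65 total_interest=$328.65
After 9 (month_end (apply 2% monthly interest)): balance=$2375.22 total_interest=$375.22
After 10 (month_end (apply 2% monthly interest)): balance=$2422.72 total_interest=$422.72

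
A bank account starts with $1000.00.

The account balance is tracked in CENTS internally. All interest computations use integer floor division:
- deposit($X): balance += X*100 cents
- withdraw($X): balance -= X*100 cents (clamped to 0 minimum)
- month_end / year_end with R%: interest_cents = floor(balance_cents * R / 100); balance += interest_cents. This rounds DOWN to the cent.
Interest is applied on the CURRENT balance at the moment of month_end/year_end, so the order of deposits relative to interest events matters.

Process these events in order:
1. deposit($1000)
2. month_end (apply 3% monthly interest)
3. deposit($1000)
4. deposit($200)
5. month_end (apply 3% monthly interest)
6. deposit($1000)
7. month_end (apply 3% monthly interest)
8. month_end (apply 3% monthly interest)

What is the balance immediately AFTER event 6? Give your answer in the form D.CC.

After 1 (deposit($1000)): balance=$2000.00 total_interest=$0.00
After 2 (month_end (apply 3% monthly interest)): balance=$2060.00 total_interest=$60.00
After 3 (deposit($1000)): balance=$3060.00 total_interest=$60.00
After 4 (deposit($200)): balance=$3260.00 total_interest=$60.00
After 5 (month_end (apply 3% monthly interest)): balance=$3357.80 total_interest=$157.80
After 6 (deposit($1000)): balance=$4357.80 total_interest=$157.80

Answer: 4357.80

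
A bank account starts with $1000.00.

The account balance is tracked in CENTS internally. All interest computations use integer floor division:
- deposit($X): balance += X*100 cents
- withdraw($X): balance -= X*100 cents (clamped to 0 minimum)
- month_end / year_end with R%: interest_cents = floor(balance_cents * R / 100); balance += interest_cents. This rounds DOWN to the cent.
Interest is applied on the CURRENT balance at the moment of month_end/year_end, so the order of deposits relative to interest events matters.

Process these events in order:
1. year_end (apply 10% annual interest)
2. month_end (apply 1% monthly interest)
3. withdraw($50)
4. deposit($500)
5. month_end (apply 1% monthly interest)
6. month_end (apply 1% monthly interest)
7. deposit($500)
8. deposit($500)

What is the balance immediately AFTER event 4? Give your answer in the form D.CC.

Answer: 1561.00

Derivation:
After 1 (year_end (apply 10% annual interest)): balance=$1100.00 total_interest=$100.00
After 2 (month_end (apply 1% monthly interest)): balance=$1111.00 total_interest=$111.00
After 3 (withdraw($50)): balance=$1061.00 total_interest=$111.00
After 4 (deposit($500)): balance=$1561.00 total_interest=$111.00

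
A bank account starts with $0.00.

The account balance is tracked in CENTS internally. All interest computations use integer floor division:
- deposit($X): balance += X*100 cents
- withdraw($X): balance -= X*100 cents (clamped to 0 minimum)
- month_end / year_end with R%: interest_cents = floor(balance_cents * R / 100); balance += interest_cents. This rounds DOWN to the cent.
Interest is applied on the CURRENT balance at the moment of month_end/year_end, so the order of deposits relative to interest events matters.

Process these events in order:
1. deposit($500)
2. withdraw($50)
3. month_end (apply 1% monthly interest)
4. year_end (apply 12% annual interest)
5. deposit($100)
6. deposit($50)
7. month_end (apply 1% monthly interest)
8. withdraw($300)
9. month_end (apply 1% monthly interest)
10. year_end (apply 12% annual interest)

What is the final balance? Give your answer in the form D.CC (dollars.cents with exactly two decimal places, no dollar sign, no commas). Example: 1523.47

Answer: 413.59

Derivation:
After 1 (deposit($500)): balance=$500.00 total_interest=$0.00
After 2 (withdraw($50)): balance=$450.00 total_interest=$0.00
After 3 (month_end (apply 1% monthly interest)): balance=$454.50 total_interest=$4.50
After 4 (year_end (apply 12% annual interest)): balance=$509.04 total_interest=$59.04
After 5 (deposit($100)): balance=$609.04 total_interest=$59.04
After 6 (deposit($50)): balance=$659.04 total_interest=$59.04
After 7 (month_end (apply 1% monthly interest)): balance=$665.63 total_interest=$65.63
After 8 (withdraw($300)): balance=$365.63 total_interest=$65.63
After 9 (month_end (apply 1% monthly interest)): balance=$369.28 total_interest=$69.28
After 10 (year_end (apply 12% annual interest)): balance=$413.59 total_interest=$113.59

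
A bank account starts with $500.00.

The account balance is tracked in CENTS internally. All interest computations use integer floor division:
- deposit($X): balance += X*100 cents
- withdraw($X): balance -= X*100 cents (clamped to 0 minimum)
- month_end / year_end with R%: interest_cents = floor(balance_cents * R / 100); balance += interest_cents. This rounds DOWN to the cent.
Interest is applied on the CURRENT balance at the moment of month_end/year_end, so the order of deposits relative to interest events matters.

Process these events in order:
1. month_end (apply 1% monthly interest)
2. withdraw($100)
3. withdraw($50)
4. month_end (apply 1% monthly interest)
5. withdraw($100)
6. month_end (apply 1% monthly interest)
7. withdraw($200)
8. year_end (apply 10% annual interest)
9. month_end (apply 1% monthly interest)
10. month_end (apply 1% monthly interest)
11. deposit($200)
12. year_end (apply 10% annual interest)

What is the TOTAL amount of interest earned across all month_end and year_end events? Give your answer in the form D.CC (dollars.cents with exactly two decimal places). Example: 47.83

Answer: 45.43

Derivation:
After 1 (month_end (apply 1% monthly interest)): balance=$505.00 total_interest=$5.00
After 2 (withdraw($100)): balance=$405.00 total_interest=$5.00
After 3 (withdraw($50)): balance=$355.00 total_interest=$5.00
After 4 (month_end (apply 1% monthly interest)): balance=$358.55 total_interest=$8.55
After 5 (withdraw($100)): balance=$258.55 total_interest=$8.55
After 6 (month_end (apply 1% monthly interest)): balance=$261.13 total_interest=$11.13
After 7 (withdraw($200)): balance=$61.13 total_interest=$11.13
After 8 (year_end (apply 10% annual interest)): balance=$67.24 total_interest=$17.24
After 9 (month_end (apply 1% monthly interest)): balance=$67.91 total_interest=$17.91
After 10 (month_end (apply 1% monthly interest)): balance=$68.58 total_interest=$18.58
After 11 (deposit($200)): balance=$268.58 total_interest=$18.58
After 12 (year_end (apply 10% annual interest)): balance=$295.43 total_interest=$45.43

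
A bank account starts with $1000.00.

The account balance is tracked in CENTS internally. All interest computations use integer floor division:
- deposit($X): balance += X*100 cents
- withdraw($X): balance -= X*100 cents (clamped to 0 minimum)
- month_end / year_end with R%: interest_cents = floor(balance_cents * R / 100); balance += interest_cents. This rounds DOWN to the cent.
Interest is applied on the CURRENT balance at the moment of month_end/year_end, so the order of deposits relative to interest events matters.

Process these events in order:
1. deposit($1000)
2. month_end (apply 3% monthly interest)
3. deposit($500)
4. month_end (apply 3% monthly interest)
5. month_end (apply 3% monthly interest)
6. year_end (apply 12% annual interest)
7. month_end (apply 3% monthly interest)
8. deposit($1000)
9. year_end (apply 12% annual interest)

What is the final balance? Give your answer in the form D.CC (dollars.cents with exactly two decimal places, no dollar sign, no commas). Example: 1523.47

Answer: 4629.01

Derivation:
After 1 (deposit($1000)): balance=$2000.00 total_interest=$0.00
After 2 (month_end (apply 3% monthly interest)): balance=$2060.00 total_interest=$60.00
After 3 (deposit($500)): balance=$2560.00 total_interest=$60.00
After 4 (month_end (apply 3% monthly interest)): balance=$2636.80 total_interest=$136.80
After 5 (month_end (apply 3% monthly interest)): balance=$2715.90 total_interest=$215.90
After 6 (year_end (apply 12% annual interest)): balance=$3041.80 total_interest=$541.80
After 7 (month_end (apply 3% monthly interest)): balance=$3133.05 total_interest=$633.05
After 8 (deposit($1000)): balance=$4133.05 total_interest=$633.05
After 9 (year_end (apply 12% annual interest)): balance=$4629.01 total_interest=$1129.01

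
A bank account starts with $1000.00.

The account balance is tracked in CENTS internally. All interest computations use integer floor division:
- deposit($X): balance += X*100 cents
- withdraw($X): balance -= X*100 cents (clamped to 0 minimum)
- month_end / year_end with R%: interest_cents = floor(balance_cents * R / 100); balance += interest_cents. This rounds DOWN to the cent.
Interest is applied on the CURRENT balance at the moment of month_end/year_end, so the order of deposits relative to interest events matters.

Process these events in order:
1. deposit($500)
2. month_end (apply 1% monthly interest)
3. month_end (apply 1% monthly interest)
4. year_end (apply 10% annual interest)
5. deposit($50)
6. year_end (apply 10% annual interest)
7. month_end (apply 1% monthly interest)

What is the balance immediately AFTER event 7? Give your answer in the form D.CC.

After 1 (deposit($500)): balance=$1500.00 total_interest=$0.00
After 2 (month_end (apply 1% monthly interest)): balance=$1515.00 total_interest=$15.00
After 3 (month_end (apply 1% monthly interest)): balance=$1530.15 total_interest=$30.15
After 4 (year_end (apply 10% annual interest)): balance=$1683.16 total_interest=$183.16
After 5 (deposit($50)): balance=$1733.16 total_interest=$183.16
After 6 (year_end (apply 10% annual interest)): balance=$1906.47 total_interest=$356.47
After 7 (month_end (apply 1% monthly interest)): balance=$1925.53 total_interest=$375.53

Answer: 1925.53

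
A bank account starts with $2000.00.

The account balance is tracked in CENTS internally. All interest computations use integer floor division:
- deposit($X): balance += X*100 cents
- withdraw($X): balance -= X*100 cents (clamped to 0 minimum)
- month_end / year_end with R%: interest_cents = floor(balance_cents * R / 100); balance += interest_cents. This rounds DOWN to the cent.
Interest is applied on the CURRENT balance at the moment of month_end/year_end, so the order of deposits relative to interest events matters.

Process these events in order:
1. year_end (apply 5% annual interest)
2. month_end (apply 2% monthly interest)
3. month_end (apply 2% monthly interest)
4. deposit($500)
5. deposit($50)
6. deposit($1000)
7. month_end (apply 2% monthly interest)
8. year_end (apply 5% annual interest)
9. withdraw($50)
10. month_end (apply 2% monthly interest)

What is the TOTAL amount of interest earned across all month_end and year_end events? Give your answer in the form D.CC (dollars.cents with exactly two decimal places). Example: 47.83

After 1 (year_end (apply 5% annual interest)): balance=$2100.00 total_interest=$100.00
After 2 (month_end (apply 2% monthly interest)): balance=$2142.00 total_interest=$142.00
After 3 (month_end (apply 2% monthly interest)): balance=$2184.84 total_interest=$184.84
After 4 (deposit($500)): balance=$2684.84 total_interest=$184.84
After 5 (deposit($50)): balance=$2734.84 total_interest=$184.84
After 6 (deposit($1000)): balance=$3734.84 total_interest=$184.84
After 7 (month_end (apply 2% monthly interest)): balance=$3809.53 total_interest=$259.53
After 8 (year_end (apply 5% annual interest)): balance=$4000.00 total_interest=$450.00
After 9 (withdraw($50)): balance=$3950.00 total_interest=$450.00
After 10 (month_end (apply 2% monthly interest)): balance=$4029.00 total_interest=$529.00

Answer: 529.00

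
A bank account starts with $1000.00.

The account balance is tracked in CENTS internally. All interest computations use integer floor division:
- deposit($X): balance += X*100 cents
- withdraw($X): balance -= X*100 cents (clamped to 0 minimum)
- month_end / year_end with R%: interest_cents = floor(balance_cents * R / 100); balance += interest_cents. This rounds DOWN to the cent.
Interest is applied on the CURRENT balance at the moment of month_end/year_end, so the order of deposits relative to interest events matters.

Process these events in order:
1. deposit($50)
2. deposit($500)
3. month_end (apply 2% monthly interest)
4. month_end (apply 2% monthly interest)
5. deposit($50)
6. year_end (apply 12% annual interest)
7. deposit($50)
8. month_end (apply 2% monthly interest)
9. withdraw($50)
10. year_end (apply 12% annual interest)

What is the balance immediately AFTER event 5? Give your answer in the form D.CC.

After 1 (deposit($50)): balance=$1050.00 total_interest=$0.00
After 2 (deposit($500)): balance=$1550.00 total_interest=$0.00
After 3 (month_end (apply 2% monthly interest)): balance=$1581.00 total_interest=$31.00
After 4 (month_end (apply 2% monthly interest)): balance=$1612.62 total_interest=$62.62
After 5 (deposit($50)): balance=$1662.62 total_interest=$62.62

Answer: 1662.62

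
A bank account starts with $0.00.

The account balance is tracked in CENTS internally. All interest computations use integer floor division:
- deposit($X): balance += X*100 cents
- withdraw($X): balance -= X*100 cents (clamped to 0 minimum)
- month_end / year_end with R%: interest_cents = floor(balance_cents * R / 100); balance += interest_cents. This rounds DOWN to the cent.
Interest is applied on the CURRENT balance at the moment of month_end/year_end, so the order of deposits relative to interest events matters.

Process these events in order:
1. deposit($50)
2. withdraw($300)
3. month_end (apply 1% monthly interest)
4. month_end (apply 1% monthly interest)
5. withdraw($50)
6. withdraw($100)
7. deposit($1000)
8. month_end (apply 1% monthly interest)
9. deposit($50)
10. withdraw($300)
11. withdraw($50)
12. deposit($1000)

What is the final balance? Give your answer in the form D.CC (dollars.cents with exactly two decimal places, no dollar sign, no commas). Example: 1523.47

After 1 (deposit($50)): balance=$50.00 total_interest=$0.00
After 2 (withdraw($300)): balance=$0.00 total_interest=$0.00
After 3 (month_end (apply 1% monthly interest)): balance=$0.00 total_interest=$0.00
After 4 (month_end (apply 1% monthly interest)): balance=$0.00 total_interest=$0.00
After 5 (withdraw($50)): balance=$0.00 total_interest=$0.00
After 6 (withdraw($100)): balance=$0.00 total_interest=$0.00
After 7 (deposit($1000)): balance=$1000.00 total_interest=$0.00
After 8 (month_end (apply 1% monthly interest)): balance=$1010.00 total_interest=$10.00
After 9 (deposit($50)): balance=$1060.00 total_interest=$10.00
After 10 (withdraw($300)): balance=$760.00 total_interest=$10.00
After 11 (withdraw($50)): balance=$710.00 total_interest=$10.00
After 12 (deposit($1000)): balance=$1710.00 total_interest=$10.00

Answer: 1710.00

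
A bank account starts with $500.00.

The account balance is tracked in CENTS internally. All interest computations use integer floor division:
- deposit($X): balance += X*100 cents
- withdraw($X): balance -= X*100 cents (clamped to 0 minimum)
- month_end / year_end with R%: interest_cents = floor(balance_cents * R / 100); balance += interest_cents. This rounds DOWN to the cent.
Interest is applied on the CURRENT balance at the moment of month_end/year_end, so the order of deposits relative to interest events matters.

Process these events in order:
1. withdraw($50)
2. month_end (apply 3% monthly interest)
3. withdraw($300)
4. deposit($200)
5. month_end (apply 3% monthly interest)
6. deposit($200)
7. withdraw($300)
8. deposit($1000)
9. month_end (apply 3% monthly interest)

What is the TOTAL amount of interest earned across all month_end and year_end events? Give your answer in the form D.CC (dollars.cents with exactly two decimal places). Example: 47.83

Answer: 62.63

Derivation:
After 1 (withdraw($50)): balance=$450.00 total_interest=$0.00
After 2 (month_end (apply 3% monthly interest)): balance=$463.50 total_interest=$13.50
After 3 (withdraw($300)): balance=$163.50 total_interest=$13.50
After 4 (deposit($200)): balance=$363.50 total_interest=$13.50
After 5 (month_end (apply 3% monthly interest)): balance=$374.40 total_interest=$24.40
After 6 (deposit($200)): balance=$574.40 total_interest=$24.40
After 7 (withdraw($300)): balance=$274.40 total_interest=$24.40
After 8 (deposit($1000)): balance=$1274.40 total_interest=$24.40
After 9 (month_end (apply 3% monthly interest)): balance=$1312.63 total_interest=$62.63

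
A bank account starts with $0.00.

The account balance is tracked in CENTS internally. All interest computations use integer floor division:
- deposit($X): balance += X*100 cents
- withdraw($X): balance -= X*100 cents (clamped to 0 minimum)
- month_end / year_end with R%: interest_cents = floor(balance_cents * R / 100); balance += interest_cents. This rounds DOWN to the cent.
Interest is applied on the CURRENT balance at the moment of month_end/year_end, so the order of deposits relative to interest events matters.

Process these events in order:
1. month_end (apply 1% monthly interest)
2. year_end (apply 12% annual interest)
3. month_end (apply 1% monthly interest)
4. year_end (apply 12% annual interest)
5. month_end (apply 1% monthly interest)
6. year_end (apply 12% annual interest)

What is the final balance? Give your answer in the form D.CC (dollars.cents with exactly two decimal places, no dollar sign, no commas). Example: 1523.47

After 1 (month_end (apply 1% monthly interest)): balance=$0.00 total_interest=$0.00
After 2 (year_end (apply 12% annual interest)): balance=$0.00 total_interest=$0.00
After 3 (month_end (apply 1% monthly interest)): balance=$0.00 total_interest=$0.00
After 4 (year_end (apply 12% annual interest)): balance=$0.00 total_interest=$0.00
After 5 (month_end (apply 1% monthly interest)): balance=$0.00 total_interest=$0.00
After 6 (year_end (apply 12% annual interest)): balance=$0.00 total_interest=$0.00

Answer: 0.00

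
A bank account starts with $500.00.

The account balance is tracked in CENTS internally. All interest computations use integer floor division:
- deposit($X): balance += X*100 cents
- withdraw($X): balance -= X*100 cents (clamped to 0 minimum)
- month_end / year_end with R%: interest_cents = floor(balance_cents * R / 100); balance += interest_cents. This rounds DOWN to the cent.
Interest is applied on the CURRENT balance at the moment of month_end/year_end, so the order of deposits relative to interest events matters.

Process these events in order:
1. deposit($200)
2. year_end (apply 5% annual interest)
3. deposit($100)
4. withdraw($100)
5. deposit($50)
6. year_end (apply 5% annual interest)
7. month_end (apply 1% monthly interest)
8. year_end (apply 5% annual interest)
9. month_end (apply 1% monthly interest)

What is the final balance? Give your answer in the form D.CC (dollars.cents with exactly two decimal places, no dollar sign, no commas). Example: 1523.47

Answer: 882.85

Derivation:
After 1 (deposit($200)): balance=$700.00 total_interest=$0.00
After 2 (year_end (apply 5% annual interest)): balance=$735.00 total_interest=$35.00
After 3 (deposit($100)): balance=$835.00 total_interest=$35.00
After 4 (withdraw($100)): balance=$735.00 total_interest=$35.00
After 5 (deposit($50)): balance=$785.00 total_interest=$35.00
After 6 (year_end (apply 5% annual interest)): balance=$824.25 total_interest=$74.25
After 7 (month_end (apply 1% monthly interest)): balance=$832.49 total_interest=$82.49
After 8 (year_end (apply 5% annual interest)): balance=$874.11 total_interest=$124.11
After 9 (month_end (apply 1% monthly interest)): balance=$882.85 total_interest=$132.85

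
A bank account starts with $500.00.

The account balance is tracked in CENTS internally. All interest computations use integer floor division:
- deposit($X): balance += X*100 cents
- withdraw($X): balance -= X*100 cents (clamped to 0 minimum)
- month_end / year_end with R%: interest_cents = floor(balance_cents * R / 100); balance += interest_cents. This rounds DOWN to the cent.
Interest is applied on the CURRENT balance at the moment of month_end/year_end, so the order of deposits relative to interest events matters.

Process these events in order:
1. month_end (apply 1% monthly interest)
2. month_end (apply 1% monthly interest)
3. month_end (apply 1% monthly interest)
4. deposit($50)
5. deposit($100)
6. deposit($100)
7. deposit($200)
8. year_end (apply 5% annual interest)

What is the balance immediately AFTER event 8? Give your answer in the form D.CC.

Answer: 1013.40

Derivation:
After 1 (month_end (apply 1% monthly interest)): balance=$505.00 total_interest=$5.00
After 2 (month_end (apply 1% monthly interest)): balance=$510.05 total_interest=$10.05
After 3 (month_end (apply 1% monthly interest)): balance=$515.15 total_interest=$15.15
After 4 (deposit($50)): balance=$565.15 total_interest=$15.15
After 5 (deposit($100)): balance=$665.15 total_interest=$15.15
After 6 (deposit($100)): balance=$765.15 total_interest=$15.15
After 7 (deposit($200)): balance=$965.15 total_interest=$15.15
After 8 (year_end (apply 5% annual interest)): balance=$1013.40 total_interest=$63.40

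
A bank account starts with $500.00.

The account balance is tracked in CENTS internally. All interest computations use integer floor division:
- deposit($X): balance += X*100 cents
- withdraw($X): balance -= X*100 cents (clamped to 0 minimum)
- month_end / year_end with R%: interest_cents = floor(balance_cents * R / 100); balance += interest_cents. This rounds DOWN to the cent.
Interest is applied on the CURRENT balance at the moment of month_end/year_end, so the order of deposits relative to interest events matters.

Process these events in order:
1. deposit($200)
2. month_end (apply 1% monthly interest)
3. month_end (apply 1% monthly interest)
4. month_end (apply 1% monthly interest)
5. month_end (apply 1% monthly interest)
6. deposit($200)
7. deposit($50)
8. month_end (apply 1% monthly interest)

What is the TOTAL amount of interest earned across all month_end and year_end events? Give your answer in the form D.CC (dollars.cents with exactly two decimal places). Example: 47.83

Answer: 38.20

Derivation:
After 1 (deposit($200)): balance=$700.00 total_interest=$0.00
After 2 (month_end (apply 1% monthly interest)): balance=$707.00 total_interest=$7.00
After 3 (month_end (apply 1% monthly interest)): balance=$714.07 total_interest=$14.07
After 4 (month_end (apply 1% monthly interest)): balance=$721.21 total_interest=$21.21
After 5 (month_end (apply 1% monthly interest)): balance=$728.42 total_interest=$28.42
After 6 (deposit($200)): balance=$928.42 total_interest=$28.42
After 7 (deposit($50)): balance=$978.42 total_interest=$28.42
After 8 (month_end (apply 1% monthly interest)): balance=$988.20 total_interest=$38.20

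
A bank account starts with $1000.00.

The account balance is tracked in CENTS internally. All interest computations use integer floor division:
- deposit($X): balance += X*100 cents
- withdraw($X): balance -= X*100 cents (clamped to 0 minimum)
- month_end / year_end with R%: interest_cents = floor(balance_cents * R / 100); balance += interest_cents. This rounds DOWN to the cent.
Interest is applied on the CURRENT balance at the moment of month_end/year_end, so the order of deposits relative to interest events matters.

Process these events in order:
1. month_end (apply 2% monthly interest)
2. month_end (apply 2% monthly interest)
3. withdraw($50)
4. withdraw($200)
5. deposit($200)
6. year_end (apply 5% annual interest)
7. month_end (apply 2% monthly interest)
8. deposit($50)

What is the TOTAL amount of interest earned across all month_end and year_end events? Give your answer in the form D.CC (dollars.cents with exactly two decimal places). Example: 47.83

Answer: 110.71

Derivation:
After 1 (month_end (apply 2% monthly interest)): balance=$1020.00 total_interest=$20.00
After 2 (month_end (apply 2% monthly interest)): balance=$1040.40 total_interest=$40.40
After 3 (withdraw($50)): balance=$990.40 total_interest=$40.40
After 4 (withdraw($200)): balance=$790.40 total_interest=$40.40
After 5 (deposit($200)): balance=$990.40 total_interest=$40.40
After 6 (year_end (apply 5% annual interest)): balance=$1039.92 total_interest=$89.92
After 7 (month_end (apply 2% monthly interest)): balance=$1060.71 total_interest=$110.71
After 8 (deposit($50)): balance=$1110.71 total_interest=$110.71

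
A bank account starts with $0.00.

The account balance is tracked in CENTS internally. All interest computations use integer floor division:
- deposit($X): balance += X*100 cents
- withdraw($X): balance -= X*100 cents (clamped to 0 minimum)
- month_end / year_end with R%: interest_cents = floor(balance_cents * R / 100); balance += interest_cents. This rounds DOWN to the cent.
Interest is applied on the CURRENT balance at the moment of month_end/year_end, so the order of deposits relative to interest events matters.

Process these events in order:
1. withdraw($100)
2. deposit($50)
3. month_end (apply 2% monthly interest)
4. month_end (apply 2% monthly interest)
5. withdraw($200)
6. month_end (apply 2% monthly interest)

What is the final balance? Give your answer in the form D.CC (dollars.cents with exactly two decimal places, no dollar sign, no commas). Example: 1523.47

Answer: 0.00

Derivation:
After 1 (withdraw($100)): balance=$0.00 total_interest=$0.00
After 2 (deposit($50)): balance=$50.00 total_interest=$0.00
After 3 (month_end (apply 2% monthly interest)): balance=$51.00 total_interest=$1.00
After 4 (month_end (apply 2% monthly interest)): balance=$52.02 total_interest=$2.02
After 5 (withdraw($200)): balance=$0.00 total_interest=$2.02
After 6 (month_end (apply 2% monthly interest)): balance=$0.00 total_interest=$2.02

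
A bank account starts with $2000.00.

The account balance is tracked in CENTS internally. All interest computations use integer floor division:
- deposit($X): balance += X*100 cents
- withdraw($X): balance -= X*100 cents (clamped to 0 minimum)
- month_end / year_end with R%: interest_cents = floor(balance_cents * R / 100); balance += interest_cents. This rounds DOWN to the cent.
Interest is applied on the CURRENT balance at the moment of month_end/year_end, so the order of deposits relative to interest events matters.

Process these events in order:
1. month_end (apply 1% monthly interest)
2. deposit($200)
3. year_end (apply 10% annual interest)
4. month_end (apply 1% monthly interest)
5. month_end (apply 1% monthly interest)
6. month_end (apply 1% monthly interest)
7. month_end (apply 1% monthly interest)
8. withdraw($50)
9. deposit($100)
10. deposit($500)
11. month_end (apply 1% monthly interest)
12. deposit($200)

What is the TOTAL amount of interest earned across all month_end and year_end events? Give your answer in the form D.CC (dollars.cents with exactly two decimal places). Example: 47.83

Answer: 372.05

Derivation:
After 1 (month_end (apply 1% monthly interest)): balance=$2020.00 total_interest=$20.00
After 2 (deposit($200)): balance=$2220.00 total_interest=$20.00
After 3 (year_end (apply 10% annual interest)): balance=$2442.00 total_interest=$242.00
After 4 (month_end (apply 1% monthly interest)): balance=$2466.42 total_interest=$266.42
After 5 (month_end (apply 1% monthly interest)): balance=$2491.08 total_interest=$291.08
After 6 (month_end (apply 1% monthly interest)): balance=$2515.99 total_interest=$315.99
After 7 (month_end (apply 1% monthly interest)): balance=$2541.14 total_interest=$341.14
After 8 (withdraw($50)): balance=$2491.14 total_interest=$341.14
After 9 (deposit($100)): balance=$2591.14 total_interest=$341.14
After 10 (deposit($500)): balance=$3091.14 total_interest=$341.14
After 11 (month_end (apply 1% monthly interest)): balance=$3122.05 total_interest=$372.05
After 12 (deposit($200)): balance=$3322.05 total_interest=$372.05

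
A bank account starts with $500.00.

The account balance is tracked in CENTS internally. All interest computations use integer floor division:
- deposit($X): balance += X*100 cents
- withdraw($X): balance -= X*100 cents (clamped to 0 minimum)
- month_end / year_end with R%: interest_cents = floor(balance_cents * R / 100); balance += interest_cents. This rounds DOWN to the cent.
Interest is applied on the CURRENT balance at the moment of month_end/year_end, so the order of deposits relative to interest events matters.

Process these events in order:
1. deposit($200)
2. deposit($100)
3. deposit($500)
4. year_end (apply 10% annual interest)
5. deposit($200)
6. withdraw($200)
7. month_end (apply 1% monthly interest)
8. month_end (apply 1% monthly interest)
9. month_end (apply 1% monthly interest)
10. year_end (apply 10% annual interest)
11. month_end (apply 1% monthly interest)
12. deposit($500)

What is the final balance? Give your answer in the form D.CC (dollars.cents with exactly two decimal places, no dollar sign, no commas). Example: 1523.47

Answer: 2136.85

Derivation:
After 1 (deposit($200)): balance=$700.00 total_interest=$0.00
After 2 (deposit($100)): balance=$800.00 total_interest=$0.00
After 3 (deposit($500)): balance=$1300.00 total_interest=$0.00
After 4 (year_end (apply 10% annual interest)): balance=$1430.00 total_interest=$130.00
After 5 (deposit($200)): balance=$1630.00 total_interest=$130.00
After 6 (withdraw($200)): balance=$1430.00 total_interest=$130.00
After 7 (month_end (apply 1% monthly interest)): balance=$1444.30 total_interest=$144.30
After 8 (month_end (apply 1% monthly interest)): balance=$1458.74 total_interest=$158.74
After 9 (month_end (apply 1% monthly interest)): balance=$1473.32 total_interest=$173.32
After 10 (year_end (apply 10% annual interest)): balance=$1620.65 total_interest=$320.65
After 11 (month_end (apply 1% monthly interest)): balance=$1636.85 total_interest=$336.85
After 12 (deposit($500)): balance=$2136.85 total_interest=$336.85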